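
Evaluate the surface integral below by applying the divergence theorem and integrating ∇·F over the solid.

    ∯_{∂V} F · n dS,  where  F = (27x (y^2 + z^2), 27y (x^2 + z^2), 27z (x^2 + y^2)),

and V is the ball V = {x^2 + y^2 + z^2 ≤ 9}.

By the divergence theorem,

    ∯_{∂V} F · n dS = ∭_V (∇ · F) dV.

Compute the divergence:
    ∇ · F = ∂F_x/∂x + ∂F_y/∂y + ∂F_z/∂z = 27y^2 + 27z^2 + 27x^2 + 27z^2 + 27x^2 + 27y^2 = 54x^2 + 54y^2 + 54z^2.

In spherical coordinates, x = ρ sin(φ) cos(θ), y = ρ sin(φ) sin(θ), z = ρ cos(φ), dV = ρ^2 sin(φ) dρ dφ dθ, with 0 ≤ ρ ≤ 3, 0 ≤ φ ≤ π, 0 ≤ θ ≤ 2π.

The integrand, after substitution and multiplying by the volume element, becomes (54ρ^2) · ρ^2 sin(φ), so

    ∭_V (∇·F) dV = ∫_0^{2π} ∫_0^{π} ∫_0^{3} (54ρ^2) · ρ^2 sin(φ) dρ dφ dθ.

Inner (ρ from 0 to 3): 13122sin(φ)/5.
Middle (φ from 0 to π): 26244/5.
Outer (θ from 0 to 2π): 52488π/5.

Therefore ∯_{∂V} F · n dS = 52488π/5.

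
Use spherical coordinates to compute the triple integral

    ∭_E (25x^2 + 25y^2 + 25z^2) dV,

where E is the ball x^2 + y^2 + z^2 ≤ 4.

In spherical coordinates, x = ρ sin(φ) cos(θ), y = ρ sin(φ) sin(θ), z = ρ cos(φ), and dV = ρ^2 sin(φ) dρ dφ dθ.

The integrand becomes 25ρ^2, so

    ∭_E (25x^2 + 25y^2 + 25z^2) dV = ∫_{0}^{2π} ∫_{0}^{π} ∫_{0}^{2} (25ρ^2) · ρ^2 sin(φ) dρ dφ dθ.

Inner (ρ): 160sin(φ).
Middle (φ): 320.
Outer (θ): 640π.

Therefore the triple integral equals 640π.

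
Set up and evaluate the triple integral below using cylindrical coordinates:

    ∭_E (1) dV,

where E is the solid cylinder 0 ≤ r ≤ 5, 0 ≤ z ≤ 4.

In cylindrical coordinates, x = r cos(θ), y = r sin(θ), z = z, and dV = r dr dθ dz.

The integrand becomes 1, so

    ∭_E (1) dV = ∫_{0}^{2π} ∫_{0}^{5} ∫_{0}^{4} (1) · r dz dr dθ.

Inner (z): 4r.
Middle (r from 0 to 5): 50.
Outer (θ): 100π.

Therefore the triple integral equals 100π.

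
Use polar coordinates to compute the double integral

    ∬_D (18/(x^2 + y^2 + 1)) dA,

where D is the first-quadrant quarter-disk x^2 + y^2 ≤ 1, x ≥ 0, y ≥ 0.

The region D is 0 ≤ r ≤ 1, 0 ≤ θ ≤ π/2 in polar coordinates, where x = r cos(θ), y = r sin(θ), and dA = r dr dθ.

Under the substitution, the integrand becomes 18/(r^2 + 1), so

    ∬_D (18/(x^2 + y^2 + 1)) dA = ∫_{0}^{π/2} ∫_{0}^{1} (18/(r^2 + 1)) · r dr dθ.

Inner integral (in r): ∫_{0}^{1} (18/(r^2 + 1)) · r dr = log(512).

Outer integral (in θ): ∫_{0}^{π/2} (log(512)) dθ = log(512^(π/2)).

Therefore ∬_D (18/(x^2 + y^2 + 1)) dA = log(512^(π/2)).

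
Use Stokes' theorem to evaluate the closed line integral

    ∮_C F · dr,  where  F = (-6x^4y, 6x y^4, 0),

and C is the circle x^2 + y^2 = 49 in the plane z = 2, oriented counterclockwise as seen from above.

Let S be the flat disk x^2 + y^2 ≤ 49 in the plane z = 2, with upward unit normal n̂ = ẑ. By Stokes' theorem,

    ∮_C F · dr = ∬_S (∇ × F) · n̂ dS = ∬_D (curl F)_z dA,

where D is the disk x^2 + y^2 ≤ 49.

Compute the curl of F = (-6x^4y, 6x y^4, 0):
    (∇ × F)_x = ∂F_z/∂y - ∂F_y/∂z = 0,
    (∇ × F)_y = ∂F_x/∂z - ∂F_z/∂x = 0,
    (∇ × F)_z = ∂F_y/∂x - ∂F_x/∂y = 6x^4 + 6y^4.

On z = 2, (curl F)_z = 6x^4 + 6y^4.

Convert to polar (x = r cos θ, y = r sin θ, dA = r dr dθ); the integrand becomes 6r^4(sin(θ)^4 + cos(θ)^4), so

    ∬_D (curl F)_z dA = ∫_0^{2π} ∫_0^{7} (6r^4(sin(θ)^4 + cos(θ)^4)) · r dr dθ.

Inner (r from 0 to 7): 117649sin(θ)^4 + 117649cos(θ)^4.
Outer (θ from 0 to 2π): 352947π/2.

Therefore ∮_C F · dr = 352947π/2.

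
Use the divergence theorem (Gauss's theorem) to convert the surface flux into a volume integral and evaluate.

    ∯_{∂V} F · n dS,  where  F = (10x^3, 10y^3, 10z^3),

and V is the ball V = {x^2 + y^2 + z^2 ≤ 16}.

By the divergence theorem,

    ∯_{∂V} F · n dS = ∭_V (∇ · F) dV.

Compute the divergence:
    ∇ · F = ∂F_x/∂x + ∂F_y/∂y + ∂F_z/∂z = 30x^2 + 30y^2 + 30z^2.

In spherical coordinates, x = ρ sin(φ) cos(θ), y = ρ sin(φ) sin(θ), z = ρ cos(φ), dV = ρ^2 sin(φ) dρ dφ dθ, with 0 ≤ ρ ≤ 4, 0 ≤ φ ≤ π, 0 ≤ θ ≤ 2π.

The integrand, after substitution and multiplying by the volume element, becomes (30ρ^2) · ρ^2 sin(φ), so

    ∭_V (∇·F) dV = ∫_0^{2π} ∫_0^{π} ∫_0^{4} (30ρ^2) · ρ^2 sin(φ) dρ dφ dθ.

Inner (ρ from 0 to 4): 6144sin(φ).
Middle (φ from 0 to π): 12288.
Outer (θ from 0 to 2π): 24576π.

Therefore ∯_{∂V} F · n dS = 24576π.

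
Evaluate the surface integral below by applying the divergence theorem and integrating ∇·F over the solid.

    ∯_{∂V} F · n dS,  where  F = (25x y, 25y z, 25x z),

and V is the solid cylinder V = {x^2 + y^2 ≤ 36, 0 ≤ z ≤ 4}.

By the divergence theorem,

    ∯_{∂V} F · n dS = ∭_V (∇ · F) dV.

Compute the divergence:
    ∇ · F = ∂F_x/∂x + ∂F_y/∂y + ∂F_z/∂z = 25y + 25z + 25x = 25x + 25y + 25z.

In cylindrical coordinates, x = r cos(θ), y = r sin(θ), z = z, dV = r dr dθ dz, with 0 ≤ r ≤ 6, 0 ≤ θ ≤ 2π, 0 ≤ z ≤ 4.

The integrand, after substitution and multiplying by the volume element, becomes (25sqrt(2)r sin(θ + π/4) + 25z) · r, so

    ∭_V (∇·F) dV = ∫_0^{2π} ∫_0^{6} ∫_0^{4} (25sqrt(2)r sin(θ + π/4) + 25z) · r dz dr dθ.

Inner (z from 0 to 4): 100r (sqrt(2)r sin(θ + π/4) + 2).
Middle (r from 0 to 6): 7200sqrt(2)sin(θ + π/4) + 3600.
Outer (θ from 0 to 2π): 7200π.

Therefore ∯_{∂V} F · n dS = 7200π.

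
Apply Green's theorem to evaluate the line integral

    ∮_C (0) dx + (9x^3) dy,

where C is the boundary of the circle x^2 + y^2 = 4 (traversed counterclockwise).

Green's theorem converts the closed line integral into a double integral over the enclosed region D:

    ∮_C P dx + Q dy = ∬_D (∂Q/∂x - ∂P/∂y) dA.

Here P = 0, Q = 9x^3, so

    ∂Q/∂x = 27x^2,    ∂P/∂y = 0,
    ∂Q/∂x - ∂P/∂y = 27x^2.

D is the region x^2 + y^2 ≤ 4. Evaluating the double integral:

In polar coordinates (x = r cos θ, y = r sin θ, dA = r dr dθ) the integrand becomes 27r^2cos(θ)^2, so

    ∬_D (27x^2) dA = ∫_0^{2π} ∫_0^{2} (27r^2cos(θ)^2) · r dr dθ.

Inner (r from 0 to 2): 108cos(θ)^2.
Outer (θ from 0 to 2π): 108π.

Therefore ∮_C P dx + Q dy = 108π.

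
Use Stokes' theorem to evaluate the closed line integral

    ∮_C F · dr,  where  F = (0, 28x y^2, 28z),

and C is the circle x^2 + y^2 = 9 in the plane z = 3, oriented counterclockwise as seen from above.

Let S be the flat disk x^2 + y^2 ≤ 9 in the plane z = 3, with upward unit normal n̂ = ẑ. By Stokes' theorem,

    ∮_C F · dr = ∬_S (∇ × F) · n̂ dS = ∬_D (curl F)_z dA,

where D is the disk x^2 + y^2 ≤ 9.

Compute the curl of F = (0, 28x y^2, 28z):
    (∇ × F)_x = ∂F_z/∂y - ∂F_y/∂z = 0,
    (∇ × F)_y = ∂F_x/∂z - ∂F_z/∂x = 0,
    (∇ × F)_z = ∂F_y/∂x - ∂F_x/∂y = 28y^2.

On z = 3, (curl F)_z = 28y^2.

Convert to polar (x = r cos θ, y = r sin θ, dA = r dr dθ); the integrand becomes 28r^2sin(θ)^2, so

    ∬_D (curl F)_z dA = ∫_0^{2π} ∫_0^{3} (28r^2sin(θ)^2) · r dr dθ.

Inner (r from 0 to 3): 567sin(θ)^2.
Outer (θ from 0 to 2π): 567π.

Therefore ∮_C F · dr = 567π.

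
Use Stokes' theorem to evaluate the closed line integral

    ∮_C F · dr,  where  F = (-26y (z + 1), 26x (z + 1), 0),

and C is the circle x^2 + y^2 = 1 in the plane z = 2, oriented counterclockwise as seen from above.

Let S be the flat disk x^2 + y^2 ≤ 1 in the plane z = 2, with upward unit normal n̂ = ẑ. By Stokes' theorem,

    ∮_C F · dr = ∬_S (∇ × F) · n̂ dS = ∬_D (curl F)_z dA,

where D is the disk x^2 + y^2 ≤ 1.

Compute the curl of F = (-26y (z + 1), 26x (z + 1), 0):
    (∇ × F)_x = ∂F_z/∂y - ∂F_y/∂z = -26x,
    (∇ × F)_y = ∂F_x/∂z - ∂F_z/∂x = -26y,
    (∇ × F)_z = ∂F_y/∂x - ∂F_x/∂y = 52z + 52.

On z = 2, (curl F)_z = 156.

Convert to polar (x = r cos θ, y = r sin θ, dA = r dr dθ); the integrand becomes 156, so

    ∬_D (curl F)_z dA = ∫_0^{2π} ∫_0^{1} (156) · r dr dθ.

Inner (r from 0 to 1): 78.
Outer (θ from 0 to 2π): 156π.

Therefore ∮_C F · dr = 156π.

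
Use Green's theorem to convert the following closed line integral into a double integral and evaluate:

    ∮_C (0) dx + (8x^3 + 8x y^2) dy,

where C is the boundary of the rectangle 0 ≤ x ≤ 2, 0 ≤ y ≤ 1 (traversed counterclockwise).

Green's theorem converts the closed line integral into a double integral over the enclosed region D:

    ∮_C P dx + Q dy = ∬_D (∂Q/∂x - ∂P/∂y) dA.

Here P = 0, Q = 8x^3 + 8x y^2, so

    ∂Q/∂x = 24x^2 + 8y^2,    ∂P/∂y = 0,
    ∂Q/∂x - ∂P/∂y = 24x^2 + 8y^2.

D is the region 0 ≤ x ≤ 2, 0 ≤ y ≤ 1. Evaluating the double integral:

    ∬_D (24x^2 + 8y^2) dA = ∫_0^{2} ∫_0^{1} (24x^2 + 8y^2) dy dx.

Inner (y from 0 to 1): 24x^2 + 8/3.
Outer (x from 0 to 2): 208/3.

Therefore ∮_C P dx + Q dy = 208/3.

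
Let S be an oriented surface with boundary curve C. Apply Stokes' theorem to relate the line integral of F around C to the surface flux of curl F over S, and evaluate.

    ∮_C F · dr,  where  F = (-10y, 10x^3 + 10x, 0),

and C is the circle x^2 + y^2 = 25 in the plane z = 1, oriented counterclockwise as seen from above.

Let S be the flat disk x^2 + y^2 ≤ 25 in the plane z = 1, with upward unit normal n̂ = ẑ. By Stokes' theorem,

    ∮_C F · dr = ∬_S (∇ × F) · n̂ dS = ∬_D (curl F)_z dA,

where D is the disk x^2 + y^2 ≤ 25.

Compute the curl of F = (-10y, 10x^3 + 10x, 0):
    (∇ × F)_x = ∂F_z/∂y - ∂F_y/∂z = 0,
    (∇ × F)_y = ∂F_x/∂z - ∂F_z/∂x = 0,
    (∇ × F)_z = ∂F_y/∂x - ∂F_x/∂y = 30x^2 + 20.

On z = 1, (curl F)_z = 30x^2 + 20.

Convert to polar (x = r cos θ, y = r sin θ, dA = r dr dθ); the integrand becomes 30r^2cos(θ)^2 + 20, so

    ∬_D (curl F)_z dA = ∫_0^{2π} ∫_0^{5} (30r^2cos(θ)^2 + 20) · r dr dθ.

Inner (r from 0 to 5): 9375cos(θ)^2/2 + 250.
Outer (θ from 0 to 2π): 10375π/2.

Therefore ∮_C F · dr = 10375π/2.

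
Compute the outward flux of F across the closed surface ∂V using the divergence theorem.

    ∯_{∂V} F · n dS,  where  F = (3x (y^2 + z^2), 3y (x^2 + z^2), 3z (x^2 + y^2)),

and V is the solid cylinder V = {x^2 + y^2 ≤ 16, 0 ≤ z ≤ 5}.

By the divergence theorem,

    ∯_{∂V} F · n dS = ∭_V (∇ · F) dV.

Compute the divergence:
    ∇ · F = ∂F_x/∂x + ∂F_y/∂y + ∂F_z/∂z = 3y^2 + 3z^2 + 3x^2 + 3z^2 + 3x^2 + 3y^2 = 6x^2 + 6y^2 + 6z^2.

In cylindrical coordinates, x = r cos(θ), y = r sin(θ), z = z, dV = r dr dθ dz, with 0 ≤ r ≤ 4, 0 ≤ θ ≤ 2π, 0 ≤ z ≤ 5.

The integrand, after substitution and multiplying by the volume element, becomes (6r^2 + 6z^2) · r, so

    ∭_V (∇·F) dV = ∫_0^{2π} ∫_0^{4} ∫_0^{5} (6r^2 + 6z^2) · r dz dr dθ.

Inner (z from 0 to 5): 30r^3 + 250r.
Middle (r from 0 to 4): 3920.
Outer (θ from 0 to 2π): 7840π.

Therefore ∯_{∂V} F · n dS = 7840π.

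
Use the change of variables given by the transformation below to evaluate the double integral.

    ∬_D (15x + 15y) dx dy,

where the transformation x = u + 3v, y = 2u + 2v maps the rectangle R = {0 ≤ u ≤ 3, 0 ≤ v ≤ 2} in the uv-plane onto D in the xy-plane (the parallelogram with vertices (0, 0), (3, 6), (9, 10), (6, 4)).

Compute the Jacobian determinant of (x, y) with respect to (u, v):

    ∂(x,y)/∂(u,v) = | 1  3 | = (1)(2) - (3)(2) = -4.
                   | 2  2 |

Its absolute value is |J| = 4 (the area scaling factor).

Substituting x = u + 3v, y = 2u + 2v into the integrand,

    15x + 15y → 45u + 75v,

so the integral becomes

    ∬_R (45u + 75v) · |J| du dv = ∫_0^3 ∫_0^2 (180u + 300v) dv du.

Inner (v): 360u + 600.
Outer (u): 3420.

Therefore ∬_D (15x + 15y) dx dy = 3420.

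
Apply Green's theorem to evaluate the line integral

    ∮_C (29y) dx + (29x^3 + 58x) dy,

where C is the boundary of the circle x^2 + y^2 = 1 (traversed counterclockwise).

Green's theorem converts the closed line integral into a double integral over the enclosed region D:

    ∮_C P dx + Q dy = ∬_D (∂Q/∂x - ∂P/∂y) dA.

Here P = 29y, Q = 29x^3 + 58x, so

    ∂Q/∂x = 87x^2 + 58,    ∂P/∂y = 29,
    ∂Q/∂x - ∂P/∂y = 87x^2 + 29.

D is the region x^2 + y^2 ≤ 1. Evaluating the double integral:

In polar coordinates (x = r cos θ, y = r sin θ, dA = r dr dθ) the integrand becomes 87r^2cos(θ)^2 + 29, so

    ∬_D (87x^2 + 29) dA = ∫_0^{2π} ∫_0^{1} (87r^2cos(θ)^2 + 29) · r dr dθ.

Inner (r from 0 to 1): 87cos(θ)^2/4 + 29/2.
Outer (θ from 0 to 2π): 203π/4.

Therefore ∮_C P dx + Q dy = 203π/4.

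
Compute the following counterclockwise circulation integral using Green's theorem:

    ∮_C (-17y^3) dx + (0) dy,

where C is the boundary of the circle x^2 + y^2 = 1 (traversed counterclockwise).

Green's theorem converts the closed line integral into a double integral over the enclosed region D:

    ∮_C P dx + Q dy = ∬_D (∂Q/∂x - ∂P/∂y) dA.

Here P = -17y^3, Q = 0, so

    ∂Q/∂x = 0,    ∂P/∂y = -51y^2,
    ∂Q/∂x - ∂P/∂y = 51y^2.

D is the region x^2 + y^2 ≤ 1. Evaluating the double integral:

In polar coordinates (x = r cos θ, y = r sin θ, dA = r dr dθ) the integrand becomes 51r^2sin(θ)^2, so

    ∬_D (51y^2) dA = ∫_0^{2π} ∫_0^{1} (51r^2sin(θ)^2) · r dr dθ.

Inner (r from 0 to 1): 51sin(θ)^2/4.
Outer (θ from 0 to 2π): 51π/4.

Therefore ∮_C P dx + Q dy = 51π/4.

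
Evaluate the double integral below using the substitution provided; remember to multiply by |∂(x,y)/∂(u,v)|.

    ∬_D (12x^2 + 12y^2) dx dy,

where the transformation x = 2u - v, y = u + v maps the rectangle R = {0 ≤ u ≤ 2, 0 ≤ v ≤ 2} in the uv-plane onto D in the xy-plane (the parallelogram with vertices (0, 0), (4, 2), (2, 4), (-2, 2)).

Compute the Jacobian determinant of (x, y) with respect to (u, v):

    ∂(x,y)/∂(u,v) = | 2  -1 | = (2)(1) - (-1)(1) = 3.
                   | 1  1 |

Its absolute value is |J| = 3 (the area scaling factor).

Substituting x = 2u - v, y = u + v into the integrand,

    12x^2 + 12y^2 → 60u^2 - 24u v + 24v^2,

so the integral becomes

    ∬_R (60u^2 - 24u v + 24v^2) · |J| du dv = ∫_0^2 ∫_0^2 (180u^2 - 72u v + 72v^2) dv du.

Inner (v): 360u^2 - 144u + 192.
Outer (u): 1056.

Therefore ∬_D (12x^2 + 12y^2) dx dy = 1056.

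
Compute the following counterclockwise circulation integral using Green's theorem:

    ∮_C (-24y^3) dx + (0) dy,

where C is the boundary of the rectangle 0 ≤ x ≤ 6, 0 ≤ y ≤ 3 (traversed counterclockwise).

Green's theorem converts the closed line integral into a double integral over the enclosed region D:

    ∮_C P dx + Q dy = ∬_D (∂Q/∂x - ∂P/∂y) dA.

Here P = -24y^3, Q = 0, so

    ∂Q/∂x = 0,    ∂P/∂y = -72y^2,
    ∂Q/∂x - ∂P/∂y = 72y^2.

D is the region 0 ≤ x ≤ 6, 0 ≤ y ≤ 3. Evaluating the double integral:

    ∬_D (72y^2) dA = ∫_0^{6} ∫_0^{3} (72y^2) dy dx.

Inner (y from 0 to 3): 648.
Outer (x from 0 to 6): 3888.

Therefore ∮_C P dx + Q dy = 3888.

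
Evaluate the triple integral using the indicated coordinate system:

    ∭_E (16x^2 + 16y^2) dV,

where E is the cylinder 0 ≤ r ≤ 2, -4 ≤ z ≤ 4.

In cylindrical coordinates, x = r cos(θ), y = r sin(θ), z = z, and dV = r dr dθ dz.

The integrand becomes 16r^2, so

    ∭_E (16x^2 + 16y^2) dV = ∫_{0}^{2π} ∫_{0}^{2} ∫_{-4}^{4} (16r^2) · r dz dr dθ.

Inner (z): 128r^3.
Middle (r from 0 to 2): 512.
Outer (θ): 1024π.

Therefore the triple integral equals 1024π.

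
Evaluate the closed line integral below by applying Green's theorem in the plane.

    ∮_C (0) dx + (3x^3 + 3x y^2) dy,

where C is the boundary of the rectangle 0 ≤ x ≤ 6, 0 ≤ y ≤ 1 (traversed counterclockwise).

Green's theorem converts the closed line integral into a double integral over the enclosed region D:

    ∮_C P dx + Q dy = ∬_D (∂Q/∂x - ∂P/∂y) dA.

Here P = 0, Q = 3x^3 + 3x y^2, so

    ∂Q/∂x = 9x^2 + 3y^2,    ∂P/∂y = 0,
    ∂Q/∂x - ∂P/∂y = 9x^2 + 3y^2.

D is the region 0 ≤ x ≤ 6, 0 ≤ y ≤ 1. Evaluating the double integral:

    ∬_D (9x^2 + 3y^2) dA = ∫_0^{6} ∫_0^{1} (9x^2 + 3y^2) dy dx.

Inner (y from 0 to 1): 9x^2 + 1.
Outer (x from 0 to 6): 654.

Therefore ∮_C P dx + Q dy = 654.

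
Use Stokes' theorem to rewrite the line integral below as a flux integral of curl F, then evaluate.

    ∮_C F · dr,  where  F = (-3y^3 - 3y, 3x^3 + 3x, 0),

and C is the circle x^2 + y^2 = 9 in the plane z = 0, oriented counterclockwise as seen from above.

Let S be the flat disk x^2 + y^2 ≤ 9 in the plane z = 0, with upward unit normal n̂ = ẑ. By Stokes' theorem,

    ∮_C F · dr = ∬_S (∇ × F) · n̂ dS = ∬_D (curl F)_z dA,

where D is the disk x^2 + y^2 ≤ 9.

Compute the curl of F = (-3y^3 - 3y, 3x^3 + 3x, 0):
    (∇ × F)_x = ∂F_z/∂y - ∂F_y/∂z = 0,
    (∇ × F)_y = ∂F_x/∂z - ∂F_z/∂x = 0,
    (∇ × F)_z = ∂F_y/∂x - ∂F_x/∂y = 9x^2 + 9y^2 + 6.

On z = 0, (curl F)_z = 9x^2 + 9y^2 + 6.

Convert to polar (x = r cos θ, y = r sin θ, dA = r dr dθ); the integrand becomes 9r^2 + 6, so

    ∬_D (curl F)_z dA = ∫_0^{2π} ∫_0^{3} (9r^2 + 6) · r dr dθ.

Inner (r from 0 to 3): 837/4.
Outer (θ from 0 to 2π): 837π/2.

Therefore ∮_C F · dr = 837π/2.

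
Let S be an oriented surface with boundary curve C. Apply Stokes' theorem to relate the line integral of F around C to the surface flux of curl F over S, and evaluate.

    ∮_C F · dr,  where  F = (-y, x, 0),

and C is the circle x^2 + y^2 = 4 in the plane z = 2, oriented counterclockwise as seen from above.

Let S be the flat disk x^2 + y^2 ≤ 4 in the plane z = 2, with upward unit normal n̂ = ẑ. By Stokes' theorem,

    ∮_C F · dr = ∬_S (∇ × F) · n̂ dS = ∬_D (curl F)_z dA,

where D is the disk x^2 + y^2 ≤ 4.

Compute the curl of F = (-y, x, 0):
    (∇ × F)_x = ∂F_z/∂y - ∂F_y/∂z = 0,
    (∇ × F)_y = ∂F_x/∂z - ∂F_z/∂x = 0,
    (∇ × F)_z = ∂F_y/∂x - ∂F_x/∂y = 2.

On z = 2, (curl F)_z = 2.

Convert to polar (x = r cos θ, y = r sin θ, dA = r dr dθ); the integrand becomes 2, so

    ∬_D (curl F)_z dA = ∫_0^{2π} ∫_0^{2} (2) · r dr dθ.

Inner (r from 0 to 2): 4.
Outer (θ from 0 to 2π): 8π.

Therefore ∮_C F · dr = 8π.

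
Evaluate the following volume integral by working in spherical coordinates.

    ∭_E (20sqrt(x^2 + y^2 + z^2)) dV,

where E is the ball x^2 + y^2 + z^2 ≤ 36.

In spherical coordinates, x = ρ sin(φ) cos(θ), y = ρ sin(φ) sin(θ), z = ρ cos(φ), and dV = ρ^2 sin(φ) dρ dφ dθ.

The integrand becomes 20ρ, so

    ∭_E (20sqrt(x^2 + y^2 + z^2)) dV = ∫_{0}^{2π} ∫_{0}^{π} ∫_{0}^{6} (20ρ) · ρ^2 sin(φ) dρ dφ dθ.

Inner (ρ): 6480sin(φ).
Middle (φ): 12960.
Outer (θ): 25920π.

Therefore the triple integral equals 25920π.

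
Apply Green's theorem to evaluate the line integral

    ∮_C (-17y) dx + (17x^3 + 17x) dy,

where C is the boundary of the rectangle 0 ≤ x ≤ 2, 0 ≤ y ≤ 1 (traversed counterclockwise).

Green's theorem converts the closed line integral into a double integral over the enclosed region D:

    ∮_C P dx + Q dy = ∬_D (∂Q/∂x - ∂P/∂y) dA.

Here P = -17y, Q = 17x^3 + 17x, so

    ∂Q/∂x = 51x^2 + 17,    ∂P/∂y = -17,
    ∂Q/∂x - ∂P/∂y = 51x^2 + 34.

D is the region 0 ≤ x ≤ 2, 0 ≤ y ≤ 1. Evaluating the double integral:

    ∬_D (51x^2 + 34) dA = ∫_0^{2} ∫_0^{1} (51x^2 + 34) dy dx.

Inner (y from 0 to 1): 51x^2 + 34.
Outer (x from 0 to 2): 204.

Therefore ∮_C P dx + Q dy = 204.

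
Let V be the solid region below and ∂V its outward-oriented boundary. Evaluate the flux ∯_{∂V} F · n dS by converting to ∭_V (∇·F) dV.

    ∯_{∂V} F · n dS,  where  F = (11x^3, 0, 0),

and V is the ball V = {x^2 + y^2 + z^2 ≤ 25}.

By the divergence theorem,

    ∯_{∂V} F · n dS = ∭_V (∇ · F) dV.

Compute the divergence:
    ∇ · F = ∂F_x/∂x + ∂F_y/∂y + ∂F_z/∂z = 33x^2 + 0 + 0 = 33x^2.

In spherical coordinates, x = ρ sin(φ) cos(θ), y = ρ sin(φ) sin(θ), z = ρ cos(φ), dV = ρ^2 sin(φ) dρ dφ dθ, with 0 ≤ ρ ≤ 5, 0 ≤ φ ≤ π, 0 ≤ θ ≤ 2π.

The integrand, after substitution and multiplying by the volume element, becomes (33ρ^2sin(φ)^2cos(θ)^2) · ρ^2 sin(φ), so

    ∭_V (∇·F) dV = ∫_0^{2π} ∫_0^{π} ∫_0^{5} (33ρ^2sin(φ)^2cos(θ)^2) · ρ^2 sin(φ) dρ dφ dθ.

Inner (ρ from 0 to 5): 20625sin(φ)^3cos(θ)^2.
Middle (φ from 0 to π): 27500cos(θ)^2.
Outer (θ from 0 to 2π): 27500π.

Therefore ∯_{∂V} F · n dS = 27500π.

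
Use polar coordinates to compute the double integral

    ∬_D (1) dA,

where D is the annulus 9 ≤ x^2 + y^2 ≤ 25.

The region D is 3 ≤ r ≤ 5, 0 ≤ θ ≤ 2π in polar coordinates, where x = r cos(θ), y = r sin(θ), and dA = r dr dθ.

Under the substitution, the integrand becomes 1, so

    ∬_D (1) dA = ∫_{0}^{2π} ∫_{3}^{5} (1) · r dr dθ.

Inner integral (in r): ∫_{3}^{5} (1) · r dr = 8.

Outer integral (in θ): ∫_{0}^{2π} (8) dθ = 16π.

Therefore ∬_D (1) dA = 16π.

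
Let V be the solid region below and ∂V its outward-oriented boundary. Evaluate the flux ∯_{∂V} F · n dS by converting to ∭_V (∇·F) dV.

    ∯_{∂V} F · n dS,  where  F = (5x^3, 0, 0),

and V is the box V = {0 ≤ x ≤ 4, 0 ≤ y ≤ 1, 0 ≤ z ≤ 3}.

By the divergence theorem,

    ∯_{∂V} F · n dS = ∭_V (∇ · F) dV.

Compute the divergence:
    ∇ · F = ∂F_x/∂x + ∂F_y/∂y + ∂F_z/∂z = 15x^2 + 0 + 0 = 15x^2.

V is a rectangular box, so dV = dx dy dz with 0 ≤ x ≤ 4, 0 ≤ y ≤ 1, 0 ≤ z ≤ 3.

Integrate (15x^2) over V as an iterated integral:

    ∭_V (∇·F) dV = ∫_0^{4} ∫_0^{1} ∫_0^{3} (15x^2) dz dy dx.

Inner (z from 0 to 3): 45x^2.
Middle (y from 0 to 1): 45x^2.
Outer (x from 0 to 4): 960.

Therefore ∯_{∂V} F · n dS = 960.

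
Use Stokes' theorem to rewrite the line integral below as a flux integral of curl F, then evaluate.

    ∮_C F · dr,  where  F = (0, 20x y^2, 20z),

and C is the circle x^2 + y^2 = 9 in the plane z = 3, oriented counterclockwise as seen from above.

Let S be the flat disk x^2 + y^2 ≤ 9 in the plane z = 3, with upward unit normal n̂ = ẑ. By Stokes' theorem,

    ∮_C F · dr = ∬_S (∇ × F) · n̂ dS = ∬_D (curl F)_z dA,

where D is the disk x^2 + y^2 ≤ 9.

Compute the curl of F = (0, 20x y^2, 20z):
    (∇ × F)_x = ∂F_z/∂y - ∂F_y/∂z = 0,
    (∇ × F)_y = ∂F_x/∂z - ∂F_z/∂x = 0,
    (∇ × F)_z = ∂F_y/∂x - ∂F_x/∂y = 20y^2.

On z = 3, (curl F)_z = 20y^2.

Convert to polar (x = r cos θ, y = r sin θ, dA = r dr dθ); the integrand becomes 20r^2sin(θ)^2, so

    ∬_D (curl F)_z dA = ∫_0^{2π} ∫_0^{3} (20r^2sin(θ)^2) · r dr dθ.

Inner (r from 0 to 3): 405sin(θ)^2.
Outer (θ from 0 to 2π): 405π.

Therefore ∮_C F · dr = 405π.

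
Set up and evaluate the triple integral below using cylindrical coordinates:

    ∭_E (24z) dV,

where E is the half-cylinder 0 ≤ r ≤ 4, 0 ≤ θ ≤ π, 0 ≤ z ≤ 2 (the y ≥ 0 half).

In cylindrical coordinates, x = r cos(θ), y = r sin(θ), z = z, and dV = r dr dθ dz.

The integrand becomes 24z, so

    ∭_E (24z) dV = ∫_{0}^{π} ∫_{0}^{4} ∫_{0}^{2} (24z) · r dz dr dθ.

Inner (z): 48r.
Middle (r from 0 to 4): 384.
Outer (θ): 384π.

Therefore the triple integral equals 384π.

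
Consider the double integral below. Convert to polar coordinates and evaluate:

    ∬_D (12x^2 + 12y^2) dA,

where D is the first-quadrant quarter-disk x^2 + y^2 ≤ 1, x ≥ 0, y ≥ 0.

The region D is 0 ≤ r ≤ 1, 0 ≤ θ ≤ π/2 in polar coordinates, where x = r cos(θ), y = r sin(θ), and dA = r dr dθ.

Under the substitution, the integrand becomes 12r^2, so

    ∬_D (12x^2 + 12y^2) dA = ∫_{0}^{π/2} ∫_{0}^{1} (12r^2) · r dr dθ.

Inner integral (in r): ∫_{0}^{1} (12r^2) · r dr = 3.

Outer integral (in θ): ∫_{0}^{π/2} (3) dθ = 3π/2.

Therefore ∬_D (12x^2 + 12y^2) dA = 3π/2.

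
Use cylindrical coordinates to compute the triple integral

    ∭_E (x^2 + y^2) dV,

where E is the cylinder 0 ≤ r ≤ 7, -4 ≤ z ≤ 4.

In cylindrical coordinates, x = r cos(θ), y = r sin(θ), z = z, and dV = r dr dθ dz.

The integrand becomes r^2, so

    ∭_E (x^2 + y^2) dV = ∫_{0}^{2π} ∫_{0}^{7} ∫_{-4}^{4} (r^2) · r dz dr dθ.

Inner (z): 8r^3.
Middle (r from 0 to 7): 4802.
Outer (θ): 9604π.

Therefore the triple integral equals 9604π.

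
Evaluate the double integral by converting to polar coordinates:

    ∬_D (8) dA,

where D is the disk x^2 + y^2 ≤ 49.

The region D is 0 ≤ r ≤ 7, 0 ≤ θ ≤ 2π in polar coordinates, where x = r cos(θ), y = r sin(θ), and dA = r dr dθ.

Under the substitution, the integrand becomes 8, so

    ∬_D (8) dA = ∫_{0}^{2π} ∫_{0}^{7} (8) · r dr dθ.

Inner integral (in r): ∫_{0}^{7} (8) · r dr = 196.

Outer integral (in θ): ∫_{0}^{2π} (196) dθ = 392π.

Therefore ∬_D (8) dA = 392π.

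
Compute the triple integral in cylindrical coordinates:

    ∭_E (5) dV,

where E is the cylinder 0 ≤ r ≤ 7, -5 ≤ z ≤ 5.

In cylindrical coordinates, x = r cos(θ), y = r sin(θ), z = z, and dV = r dr dθ dz.

The integrand becomes 5, so

    ∭_E (5) dV = ∫_{0}^{2π} ∫_{0}^{7} ∫_{-5}^{5} (5) · r dz dr dθ.

Inner (z): 50r.
Middle (r from 0 to 7): 1225.
Outer (θ): 2450π.

Therefore the triple integral equals 2450π.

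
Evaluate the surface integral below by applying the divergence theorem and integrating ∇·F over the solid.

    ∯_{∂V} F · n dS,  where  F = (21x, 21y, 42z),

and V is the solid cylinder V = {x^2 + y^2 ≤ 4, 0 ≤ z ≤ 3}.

By the divergence theorem,

    ∯_{∂V} F · n dS = ∭_V (∇ · F) dV.

Compute the divergence:
    ∇ · F = ∂F_x/∂x + ∂F_y/∂y + ∂F_z/∂z = 21 + 21 + 42 = 84.

In cylindrical coordinates, x = r cos(θ), y = r sin(θ), z = z, dV = r dr dθ dz, with 0 ≤ r ≤ 2, 0 ≤ θ ≤ 2π, 0 ≤ z ≤ 3.

The integrand, after substitution and multiplying by the volume element, becomes (84) · r, so

    ∭_V (∇·F) dV = ∫_0^{2π} ∫_0^{2} ∫_0^{3} (84) · r dz dr dθ.

Inner (z from 0 to 3): 252r.
Middle (r from 0 to 2): 504.
Outer (θ from 0 to 2π): 1008π.

Therefore ∯_{∂V} F · n dS = 1008π.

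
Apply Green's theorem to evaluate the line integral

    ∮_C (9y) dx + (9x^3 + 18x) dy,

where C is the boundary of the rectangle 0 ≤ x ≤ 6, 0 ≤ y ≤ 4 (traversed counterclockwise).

Green's theorem converts the closed line integral into a double integral over the enclosed region D:

    ∮_C P dx + Q dy = ∬_D (∂Q/∂x - ∂P/∂y) dA.

Here P = 9y, Q = 9x^3 + 18x, so

    ∂Q/∂x = 27x^2 + 18,    ∂P/∂y = 9,
    ∂Q/∂x - ∂P/∂y = 27x^2 + 9.

D is the region 0 ≤ x ≤ 6, 0 ≤ y ≤ 4. Evaluating the double integral:

    ∬_D (27x^2 + 9) dA = ∫_0^{6} ∫_0^{4} (27x^2 + 9) dy dx.

Inner (y from 0 to 4): 108x^2 + 36.
Outer (x from 0 to 6): 7992.

Therefore ∮_C P dx + Q dy = 7992.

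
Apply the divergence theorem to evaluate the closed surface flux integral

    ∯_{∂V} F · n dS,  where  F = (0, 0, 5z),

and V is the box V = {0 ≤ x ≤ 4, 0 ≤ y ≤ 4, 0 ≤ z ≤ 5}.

By the divergence theorem,

    ∯_{∂V} F · n dS = ∭_V (∇ · F) dV.

Compute the divergence:
    ∇ · F = ∂F_x/∂x + ∂F_y/∂y + ∂F_z/∂z = 0 + 0 + 5 = 5.

V is a rectangular box, so dV = dx dy dz with 0 ≤ x ≤ 4, 0 ≤ y ≤ 4, 0 ≤ z ≤ 5.

Integrate (5) over V as an iterated integral:

    ∭_V (∇·F) dV = ∫_0^{4} ∫_0^{4} ∫_0^{5} (5) dz dy dx.

Inner (z from 0 to 5): 25.
Middle (y from 0 to 4): 100.
Outer (x from 0 to 4): 400.

Therefore ∯_{∂V} F · n dS = 400.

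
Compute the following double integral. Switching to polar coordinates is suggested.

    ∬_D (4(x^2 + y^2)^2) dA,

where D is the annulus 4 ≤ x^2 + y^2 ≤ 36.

The region D is 2 ≤ r ≤ 6, 0 ≤ θ ≤ 2π in polar coordinates, where x = r cos(θ), y = r sin(θ), and dA = r dr dθ.

Under the substitution, the integrand becomes 4r^4, so

    ∬_D (4(x^2 + y^2)^2) dA = ∫_{0}^{2π} ∫_{2}^{6} (4r^4) · r dr dθ.

Inner integral (in r): ∫_{2}^{6} (4r^4) · r dr = 93184/3.

Outer integral (in θ): ∫_{0}^{2π} (93184/3) dθ = 186368π/3.

Therefore ∬_D (4(x^2 + y^2)^2) dA = 186368π/3.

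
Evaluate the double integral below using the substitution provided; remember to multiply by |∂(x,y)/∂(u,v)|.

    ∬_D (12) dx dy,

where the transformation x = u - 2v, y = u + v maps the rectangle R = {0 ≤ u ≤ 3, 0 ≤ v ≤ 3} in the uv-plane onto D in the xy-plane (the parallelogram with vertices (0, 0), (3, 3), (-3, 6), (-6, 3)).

Compute the Jacobian determinant of (x, y) with respect to (u, v):

    ∂(x,y)/∂(u,v) = | 1  -2 | = (1)(1) - (-2)(1) = 3.
                   | 1  1 |

Its absolute value is |J| = 3 (the area scaling factor).

Substituting x = u - 2v, y = u + v into the integrand,

    12 → 12,

so the integral becomes

    ∬_R (12) · |J| du dv = ∫_0^3 ∫_0^3 (36) dv du.

Inner (v): 108.
Outer (u): 324.

Therefore ∬_D (12) dx dy = 324.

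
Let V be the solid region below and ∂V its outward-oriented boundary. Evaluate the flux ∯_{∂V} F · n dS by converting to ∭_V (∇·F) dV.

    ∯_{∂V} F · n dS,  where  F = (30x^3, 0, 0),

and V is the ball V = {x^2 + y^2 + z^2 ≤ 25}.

By the divergence theorem,

    ∯_{∂V} F · n dS = ∭_V (∇ · F) dV.

Compute the divergence:
    ∇ · F = ∂F_x/∂x + ∂F_y/∂y + ∂F_z/∂z = 90x^2 + 0 + 0 = 90x^2.

In spherical coordinates, x = ρ sin(φ) cos(θ), y = ρ sin(φ) sin(θ), z = ρ cos(φ), dV = ρ^2 sin(φ) dρ dφ dθ, with 0 ≤ ρ ≤ 5, 0 ≤ φ ≤ π, 0 ≤ θ ≤ 2π.

The integrand, after substitution and multiplying by the volume element, becomes (90ρ^2sin(φ)^2cos(θ)^2) · ρ^2 sin(φ), so

    ∭_V (∇·F) dV = ∫_0^{2π} ∫_0^{π} ∫_0^{5} (90ρ^2sin(φ)^2cos(θ)^2) · ρ^2 sin(φ) dρ dφ dθ.

Inner (ρ from 0 to 5): 56250sin(φ)^3cos(θ)^2.
Middle (φ from 0 to π): 75000cos(θ)^2.
Outer (θ from 0 to 2π): 75000π.

Therefore ∯_{∂V} F · n dS = 75000π.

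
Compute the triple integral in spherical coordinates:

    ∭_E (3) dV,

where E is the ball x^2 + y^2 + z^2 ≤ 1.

In spherical coordinates, x = ρ sin(φ) cos(θ), y = ρ sin(φ) sin(θ), z = ρ cos(φ), and dV = ρ^2 sin(φ) dρ dφ dθ.

The integrand becomes 3, so

    ∭_E (3) dV = ∫_{0}^{2π} ∫_{0}^{π} ∫_{0}^{1} (3) · ρ^2 sin(φ) dρ dφ dθ.

Inner (ρ): sin(φ).
Middle (φ): 2.
Outer (θ): 4π.

Therefore the triple integral equals 4π.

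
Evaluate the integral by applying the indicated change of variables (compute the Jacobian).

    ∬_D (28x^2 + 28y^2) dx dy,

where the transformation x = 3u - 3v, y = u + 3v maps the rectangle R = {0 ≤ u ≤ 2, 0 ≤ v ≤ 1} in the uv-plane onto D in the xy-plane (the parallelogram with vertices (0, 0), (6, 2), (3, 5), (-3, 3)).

Compute the Jacobian determinant of (x, y) with respect to (u, v):

    ∂(x,y)/∂(u,v) = | 3  -3 | = (3)(3) - (-3)(1) = 12.
                   | 1  3 |

Its absolute value is |J| = 12 (the area scaling factor).

Substituting x = 3u - 3v, y = u + 3v into the integrand,

    28x^2 + 28y^2 → 280u^2 - 336u v + 504v^2,

so the integral becomes

    ∬_R (280u^2 - 336u v + 504v^2) · |J| du dv = ∫_0^2 ∫_0^1 (3360u^2 - 4032u v + 6048v^2) dv du.

Inner (v): 3360u^2 - 2016u + 2016.
Outer (u): 8960.

Therefore ∬_D (28x^2 + 28y^2) dx dy = 8960.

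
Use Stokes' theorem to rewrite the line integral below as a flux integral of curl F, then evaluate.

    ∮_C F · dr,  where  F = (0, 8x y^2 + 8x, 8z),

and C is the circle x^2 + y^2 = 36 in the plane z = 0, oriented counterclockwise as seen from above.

Let S be the flat disk x^2 + y^2 ≤ 36 in the plane z = 0, with upward unit normal n̂ = ẑ. By Stokes' theorem,

    ∮_C F · dr = ∬_S (∇ × F) · n̂ dS = ∬_D (curl F)_z dA,

where D is the disk x^2 + y^2 ≤ 36.

Compute the curl of F = (0, 8x y^2 + 8x, 8z):
    (∇ × F)_x = ∂F_z/∂y - ∂F_y/∂z = 0,
    (∇ × F)_y = ∂F_x/∂z - ∂F_z/∂x = 0,
    (∇ × F)_z = ∂F_y/∂x - ∂F_x/∂y = 8y^2 + 8.

On z = 0, (curl F)_z = 8y^2 + 8.

Convert to polar (x = r cos θ, y = r sin θ, dA = r dr dθ); the integrand becomes 8r^2sin(θ)^2 + 8, so

    ∬_D (curl F)_z dA = ∫_0^{2π} ∫_0^{6} (8r^2sin(θ)^2 + 8) · r dr dθ.

Inner (r from 0 to 6): 2592sin(θ)^2 + 144.
Outer (θ from 0 to 2π): 2880π.

Therefore ∮_C F · dr = 2880π.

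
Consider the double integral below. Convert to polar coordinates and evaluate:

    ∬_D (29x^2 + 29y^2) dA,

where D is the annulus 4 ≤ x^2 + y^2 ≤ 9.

The region D is 2 ≤ r ≤ 3, 0 ≤ θ ≤ 2π in polar coordinates, where x = r cos(θ), y = r sin(θ), and dA = r dr dθ.

Under the substitution, the integrand becomes 29r^2, so

    ∬_D (29x^2 + 29y^2) dA = ∫_{0}^{2π} ∫_{2}^{3} (29r^2) · r dr dθ.

Inner integral (in r): ∫_{2}^{3} (29r^2) · r dr = 1885/4.

Outer integral (in θ): ∫_{0}^{2π} (1885/4) dθ = 1885π/2.

Therefore ∬_D (29x^2 + 29y^2) dA = 1885π/2.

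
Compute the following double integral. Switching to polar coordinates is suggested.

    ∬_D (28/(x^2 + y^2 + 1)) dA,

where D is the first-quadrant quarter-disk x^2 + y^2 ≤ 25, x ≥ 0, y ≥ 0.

The region D is 0 ≤ r ≤ 5, 0 ≤ θ ≤ π/2 in polar coordinates, where x = r cos(θ), y = r sin(θ), and dA = r dr dθ.

Under the substitution, the integrand becomes 28/(r^2 + 1), so

    ∬_D (28/(x^2 + y^2 + 1)) dA = ∫_{0}^{π/2} ∫_{0}^{5} (28/(r^2 + 1)) · r dr dθ.

Inner integral (in r): ∫_{0}^{5} (28/(r^2 + 1)) · r dr = log(64509974703297150976).

Outer integral (in θ): ∫_{0}^{π/2} (log(64509974703297150976)) dθ = 7π log(26).

Therefore ∬_D (28/(x^2 + y^2 + 1)) dA = 7π log(26).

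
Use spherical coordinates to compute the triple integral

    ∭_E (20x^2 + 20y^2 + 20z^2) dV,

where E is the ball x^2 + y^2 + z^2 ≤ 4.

In spherical coordinates, x = ρ sin(φ) cos(θ), y = ρ sin(φ) sin(θ), z = ρ cos(φ), and dV = ρ^2 sin(φ) dρ dφ dθ.

The integrand becomes 20ρ^2, so

    ∭_E (20x^2 + 20y^2 + 20z^2) dV = ∫_{0}^{2π} ∫_{0}^{π} ∫_{0}^{2} (20ρ^2) · ρ^2 sin(φ) dρ dφ dθ.

Inner (ρ): 128sin(φ).
Middle (φ): 256.
Outer (θ): 512π.

Therefore the triple integral equals 512π.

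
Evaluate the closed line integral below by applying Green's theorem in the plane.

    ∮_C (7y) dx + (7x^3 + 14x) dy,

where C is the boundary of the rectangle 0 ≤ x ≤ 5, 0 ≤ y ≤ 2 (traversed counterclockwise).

Green's theorem converts the closed line integral into a double integral over the enclosed region D:

    ∮_C P dx + Q dy = ∬_D (∂Q/∂x - ∂P/∂y) dA.

Here P = 7y, Q = 7x^3 + 14x, so

    ∂Q/∂x = 21x^2 + 14,    ∂P/∂y = 7,
    ∂Q/∂x - ∂P/∂y = 21x^2 + 7.

D is the region 0 ≤ x ≤ 5, 0 ≤ y ≤ 2. Evaluating the double integral:

    ∬_D (21x^2 + 7) dA = ∫_0^{5} ∫_0^{2} (21x^2 + 7) dy dx.

Inner (y from 0 to 2): 42x^2 + 14.
Outer (x from 0 to 5): 1820.

Therefore ∮_C P dx + Q dy = 1820.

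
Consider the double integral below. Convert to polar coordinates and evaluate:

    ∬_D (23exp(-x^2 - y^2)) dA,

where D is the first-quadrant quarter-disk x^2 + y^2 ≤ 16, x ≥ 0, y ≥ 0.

The region D is 0 ≤ r ≤ 4, 0 ≤ θ ≤ π/2 in polar coordinates, where x = r cos(θ), y = r sin(θ), and dA = r dr dθ.

Under the substitution, the integrand becomes 23exp(-r^2), so

    ∬_D (23exp(-x^2 - y^2)) dA = ∫_{0}^{π/2} ∫_{0}^{4} (23exp(-r^2)) · r dr dθ.

Inner integral (in r): ∫_{0}^{4} (23exp(-r^2)) · r dr = 23/2 - 23exp(-16)/2.

Outer integral (in θ): ∫_{0}^{π/2} (23/2 - 23exp(-16)/2) dθ = -23π (1 - exp(16))exp(-16)/4.

Therefore ∬_D (23exp(-x^2 - y^2)) dA = -23π (1 - exp(16))exp(-16)/4.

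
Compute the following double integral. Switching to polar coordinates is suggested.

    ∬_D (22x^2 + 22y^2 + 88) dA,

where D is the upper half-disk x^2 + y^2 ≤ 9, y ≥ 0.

The region D is 0 ≤ r ≤ 3, 0 ≤ θ ≤ π in polar coordinates, where x = r cos(θ), y = r sin(θ), and dA = r dr dθ.

Under the substitution, the integrand becomes 22r^2 + 88, so

    ∬_D (22x^2 + 22y^2 + 88) dA = ∫_{0}^{π} ∫_{0}^{3} (22r^2 + 88) · r dr dθ.

Inner integral (in r): ∫_{0}^{3} (22r^2 + 88) · r dr = 1683/2.

Outer integral (in θ): ∫_{0}^{π} (1683/2) dθ = 1683π/2.

Therefore ∬_D (22x^2 + 22y^2 + 88) dA = 1683π/2.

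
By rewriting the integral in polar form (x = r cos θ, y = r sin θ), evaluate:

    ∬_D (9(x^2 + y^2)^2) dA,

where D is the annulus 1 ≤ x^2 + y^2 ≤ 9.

The region D is 1 ≤ r ≤ 3, 0 ≤ θ ≤ 2π in polar coordinates, where x = r cos(θ), y = r sin(θ), and dA = r dr dθ.

Under the substitution, the integrand becomes 9r^4, so

    ∬_D (9(x^2 + y^2)^2) dA = ∫_{0}^{2π} ∫_{1}^{3} (9r^4) · r dr dθ.

Inner integral (in r): ∫_{1}^{3} (9r^4) · r dr = 1092.

Outer integral (in θ): ∫_{0}^{2π} (1092) dθ = 2184π.

Therefore ∬_D (9(x^2 + y^2)^2) dA = 2184π.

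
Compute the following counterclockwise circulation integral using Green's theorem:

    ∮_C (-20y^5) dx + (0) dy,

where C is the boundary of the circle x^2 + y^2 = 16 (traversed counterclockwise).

Green's theorem converts the closed line integral into a double integral over the enclosed region D:

    ∮_C P dx + Q dy = ∬_D (∂Q/∂x - ∂P/∂y) dA.

Here P = -20y^5, Q = 0, so

    ∂Q/∂x = 0,    ∂P/∂y = -100y^4,
    ∂Q/∂x - ∂P/∂y = 100y^4.

D is the region x^2 + y^2 ≤ 16. Evaluating the double integral:

In polar coordinates (x = r cos θ, y = r sin θ, dA = r dr dθ) the integrand becomes 100r^4sin(θ)^4, so

    ∬_D (100y^4) dA = ∫_0^{2π} ∫_0^{4} (100r^4sin(θ)^4) · r dr dθ.

Inner (r from 0 to 4): 204800sin(θ)^4/3.
Outer (θ from 0 to 2π): 51200π.

Therefore ∮_C P dx + Q dy = 51200π.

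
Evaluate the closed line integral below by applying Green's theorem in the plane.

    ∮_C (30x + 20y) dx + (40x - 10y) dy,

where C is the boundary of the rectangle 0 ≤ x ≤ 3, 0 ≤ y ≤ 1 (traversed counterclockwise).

Green's theorem converts the closed line integral into a double integral over the enclosed region D:

    ∮_C P dx + Q dy = ∬_D (∂Q/∂x - ∂P/∂y) dA.

Here P = 30x + 20y, Q = 40x - 10y, so

    ∂Q/∂x = 40,    ∂P/∂y = 20,
    ∂Q/∂x - ∂P/∂y = 20.

D is the region 0 ≤ x ≤ 3, 0 ≤ y ≤ 1. Evaluating the double integral:

    ∬_D (20) dA = ∫_0^{3} ∫_0^{1} (20) dy dx.

Inner (y from 0 to 1): 20.
Outer (x from 0 to 3): 60.

Therefore ∮_C P dx + Q dy = 60.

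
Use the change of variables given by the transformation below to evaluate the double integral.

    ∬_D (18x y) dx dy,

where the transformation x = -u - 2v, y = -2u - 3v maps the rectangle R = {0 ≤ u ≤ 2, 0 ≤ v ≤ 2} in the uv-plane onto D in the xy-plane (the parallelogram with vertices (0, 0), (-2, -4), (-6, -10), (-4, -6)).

Compute the Jacobian determinant of (x, y) with respect to (u, v):

    ∂(x,y)/∂(u,v) = | -1  -2 | = (-1)(-3) - (-2)(-2) = -1.
                   | -2  -3 |

Its absolute value is |J| = 1 (the area scaling factor).

Substituting x = -u - 2v, y = -2u - 3v into the integrand,

    18x y → 36u^2 + 126u v + 108v^2,

so the integral becomes

    ∬_R (36u^2 + 126u v + 108v^2) · |J| du dv = ∫_0^2 ∫_0^2 (36u^2 + 126u v + 108v^2) dv du.

Inner (v): 72u^2 + 252u + 288.
Outer (u): 1272.

Therefore ∬_D (18x y) dx dy = 1272.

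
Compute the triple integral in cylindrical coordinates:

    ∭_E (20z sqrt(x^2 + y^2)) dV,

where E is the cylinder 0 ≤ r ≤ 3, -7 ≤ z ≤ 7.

In cylindrical coordinates, x = r cos(θ), y = r sin(θ), z = z, and dV = r dr dθ dz.

The integrand becomes 20r z, so

    ∭_E (20z sqrt(x^2 + y^2)) dV = ∫_{0}^{2π} ∫_{0}^{3} ∫_{-7}^{7} (20r z) · r dz dr dθ.

Inner (z): 0.
Middle (r from 0 to 3): 0.
Outer (θ): 0.

Therefore the triple integral equals 0.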